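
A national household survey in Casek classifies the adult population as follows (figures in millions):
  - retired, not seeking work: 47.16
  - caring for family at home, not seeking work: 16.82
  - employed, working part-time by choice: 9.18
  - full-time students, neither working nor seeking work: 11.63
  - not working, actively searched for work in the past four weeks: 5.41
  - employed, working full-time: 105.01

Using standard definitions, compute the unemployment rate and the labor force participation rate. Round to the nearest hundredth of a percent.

Employed = 9.18 + 105.01 = 114.19 million.
Unemployed = 5.41 million.
Labor force = 114.19 + 5.41 = 119.60 million.
Not in labor force = 47.16 + 16.82 + 11.63 = 75.61 million (those not working and not actively searching are outside the labor force).
Civilian working-age population = 119.60 + 75.61 = 195.21 million.
Unemployment rate = 5.41 / 119.60 = 4.52%.
Labor force participation rate = 119.60 / 195.21 = 61.27%.

Unemployment rate ≈ 4.52%; labor force participation rate ≈ 61.27%.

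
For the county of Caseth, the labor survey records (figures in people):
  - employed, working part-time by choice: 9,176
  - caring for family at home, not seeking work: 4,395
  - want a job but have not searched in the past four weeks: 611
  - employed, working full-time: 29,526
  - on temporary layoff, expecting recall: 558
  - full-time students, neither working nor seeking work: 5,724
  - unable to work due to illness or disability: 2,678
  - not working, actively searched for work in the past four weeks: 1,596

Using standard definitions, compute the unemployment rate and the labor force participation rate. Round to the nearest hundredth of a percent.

Unemployment rate ≈ 5.27%; labor force participation rate ≈ 75.29%.

Employed = 9,176 + 29,526 = 38,702.
Unemployed = 558 + 1,596 = 2,154 (jobless and actively searching, or on temporary layoff).
Labor force = 38,702 + 2,154 = 40,856.
Not in labor force = 4,395 + 611 + 5,724 + 2,678 = 13,408 (those not working and not actively searching are outside the labor force — including those who want a job but have given up searching).
Civilian working-age population = 40,856 + 13,408 = 54,264.
Unemployment rate = 2,154 / 40,856 = 5.27%.
Labor force participation rate = 40,856 / 54,264 = 75.29%.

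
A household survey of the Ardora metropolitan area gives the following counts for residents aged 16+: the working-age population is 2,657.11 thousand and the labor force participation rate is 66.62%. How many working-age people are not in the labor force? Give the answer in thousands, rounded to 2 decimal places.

Share not in the labor force = 1 − 0.6662 = 0.3338.
Not in labor force = 0.3338 × 2,657.11 ≈ 886.94 thousand.

About 886.94 thousand are not in the labor force.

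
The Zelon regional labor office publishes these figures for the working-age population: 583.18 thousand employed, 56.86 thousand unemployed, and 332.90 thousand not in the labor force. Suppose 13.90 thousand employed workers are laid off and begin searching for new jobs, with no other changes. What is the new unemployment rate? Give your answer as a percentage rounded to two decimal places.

New unemployment rate ≈ 11.06%.

Initially, labor force = 583.18 + 56.86 = 640.04 thousand, so u = 56.86/640.04 = 8.88%.
After the change, employed falls and unemployed rises by 13.90; labor force unchanged → E = 569.28, U = 70.76, labor force = 640.04 thousand.
New unemployment rate = 70.76 / 640.04 = 11.06%.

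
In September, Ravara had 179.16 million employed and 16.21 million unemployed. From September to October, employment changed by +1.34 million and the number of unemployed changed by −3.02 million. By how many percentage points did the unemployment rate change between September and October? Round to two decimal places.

The unemployment rate changed by −1.49 percentage points.

September: labor force = 179.16 + 16.21 = 195.37; u = 16.21/195.37 = 8.30%.
October: labor force = 180.50 + 13.19 = 193.69; u = 13.19/193.69 = 6.81%.
Change = 6.81% − 8.30% = −1.49 pp.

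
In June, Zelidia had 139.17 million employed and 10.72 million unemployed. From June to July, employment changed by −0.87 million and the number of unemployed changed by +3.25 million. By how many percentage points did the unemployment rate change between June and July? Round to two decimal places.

The unemployment rate changed by +2.02 percentage points.

June: labor force = 139.17 + 10.72 = 149.89; u = 10.72/149.89 = 7.15%.
July: labor force = 138.30 + 13.97 = 152.27; u = 13.97/152.27 = 9.17%.
Change = 9.17% − 7.15% = +2.02 pp.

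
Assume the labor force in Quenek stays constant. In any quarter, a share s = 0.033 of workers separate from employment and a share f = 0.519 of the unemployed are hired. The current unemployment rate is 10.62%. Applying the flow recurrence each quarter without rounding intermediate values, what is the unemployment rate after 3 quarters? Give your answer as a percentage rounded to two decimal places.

Unemployment rate after three quarters ≈ 6.40%.

With a fixed labor force, u_{t+1} = u_t + s·(1−u_t) − f·u_t = u_t·(1−s−f) + s.
Here 1−s−f = 0.448 and s = 0.033.
u_1 = 0.106200 × 0.448 + 0.033 = 0.080578.
u_2 = 0.080578 × 0.448 + 0.033 = 0.069099.
u_3 = 0.069099 × 0.448 + 0.033 = 0.063956.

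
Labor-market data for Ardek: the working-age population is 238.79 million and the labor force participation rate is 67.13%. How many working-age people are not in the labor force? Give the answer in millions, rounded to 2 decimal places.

Share not in the labor force = 1 − 0.6713 = 0.3287.
Not in labor force = 0.3287 × 238.79 ≈ 78.49 million.

About 78.49 million are not in the labor force.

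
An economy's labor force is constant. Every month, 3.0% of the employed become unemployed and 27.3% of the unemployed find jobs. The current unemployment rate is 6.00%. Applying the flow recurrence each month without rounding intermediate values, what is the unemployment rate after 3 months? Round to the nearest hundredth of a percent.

Unemployment rate after three months ≈ 8.58%.

With a fixed labor force, u_{t+1} = u_t + s·(1−u_t) − f·u_t = u_t·(1−s−f) + s.
Here 1−s−f = 0.697 and s = 0.030.
u_1 = 0.060000 × 0.697 + 0.030 = 0.071820.
u_2 = 0.071820 × 0.697 + 0.030 = 0.080059.
u_3 = 0.080059 × 0.697 + 0.030 = 0.085801.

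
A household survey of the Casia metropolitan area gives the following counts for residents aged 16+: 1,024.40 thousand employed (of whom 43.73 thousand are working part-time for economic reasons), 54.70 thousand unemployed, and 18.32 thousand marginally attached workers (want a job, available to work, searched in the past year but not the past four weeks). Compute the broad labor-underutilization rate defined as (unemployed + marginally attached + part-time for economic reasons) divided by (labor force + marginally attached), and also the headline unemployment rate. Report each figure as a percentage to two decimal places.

Labor force = 1,024.40 + 54.70 = 1,079.10 thousand.
Numerator = 54.70 + 18.32 + 43.73 = 116.75 thousand.
Denominator = 1,079.10 + 18.32 = 1,097.42 thousand.
Broad rate = 116.75 / 1,097.42 = 10.64%.
Headline unemployment rate = 54.70 / 1,079.10 = 5.07%.

Broad underutilization rate ≈ 10.64%; headline unemployment rate ≈ 5.07%.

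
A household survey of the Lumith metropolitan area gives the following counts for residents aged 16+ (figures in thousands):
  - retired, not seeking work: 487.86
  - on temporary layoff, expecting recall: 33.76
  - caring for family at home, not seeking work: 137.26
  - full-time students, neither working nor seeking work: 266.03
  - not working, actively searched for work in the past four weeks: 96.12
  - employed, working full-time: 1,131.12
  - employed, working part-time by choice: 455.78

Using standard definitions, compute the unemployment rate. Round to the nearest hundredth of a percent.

Unemployment rate ≈ 7.57%.

Employed = 1,131.12 + 455.78 = 1,586.90 thousand.
Unemployed = 33.76 + 96.12 = 129.88 thousand (jobless and actively searching, or on temporary layoff).
Labor force = 1,586.90 + 129.88 = 1,716.78 thousand.
Unemployment rate = 129.88 / 1,716.78 = 7.57%.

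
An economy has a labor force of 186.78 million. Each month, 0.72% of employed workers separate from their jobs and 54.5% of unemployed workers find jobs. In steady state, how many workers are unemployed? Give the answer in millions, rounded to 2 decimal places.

About 2.44 million are unemployed in steady state.

Steady-state unemployment rate u* = s/(s+f) = 0.72/(0.72+54.5) = 0.013039.
Unemployed = u* × labor force = 0.013039 × 186.78 ≈ 2.44 million.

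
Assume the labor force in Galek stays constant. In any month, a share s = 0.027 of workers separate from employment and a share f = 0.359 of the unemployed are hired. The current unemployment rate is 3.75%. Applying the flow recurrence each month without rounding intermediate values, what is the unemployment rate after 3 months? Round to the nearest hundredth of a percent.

With a fixed labor force, u_{t+1} = u_t + s·(1−u_t) − f·u_t = u_t·(1−s−f) + s.
Here 1−s−f = 0.614 and s = 0.027.
u_1 = 0.037500 × 0.614 + 0.027 = 0.050025.
u_2 = 0.050025 × 0.614 + 0.027 = 0.057715.
u_3 = 0.057715 × 0.614 + 0.027 = 0.062437.

Unemployment rate after three months ≈ 6.24%.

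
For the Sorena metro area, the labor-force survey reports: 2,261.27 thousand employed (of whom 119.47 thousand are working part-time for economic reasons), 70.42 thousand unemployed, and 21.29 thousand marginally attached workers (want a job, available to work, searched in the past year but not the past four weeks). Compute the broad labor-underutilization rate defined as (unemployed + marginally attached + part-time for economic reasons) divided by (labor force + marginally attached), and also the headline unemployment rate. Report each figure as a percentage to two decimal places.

Labor force = 2,261.27 + 70.42 = 2,331.69 thousand.
Numerator = 70.42 + 21.29 + 119.47 = 211.18 thousand.
Denominator = 2,331.69 + 21.29 = 2,352.98 thousand.
Broad rate = 211.18 / 2,352.98 = 8.98%.
Headline unemployment rate = 70.42 / 2,331.69 = 3.02%.

Broad underutilization rate ≈ 8.98%; headline unemployment rate ≈ 3.02%.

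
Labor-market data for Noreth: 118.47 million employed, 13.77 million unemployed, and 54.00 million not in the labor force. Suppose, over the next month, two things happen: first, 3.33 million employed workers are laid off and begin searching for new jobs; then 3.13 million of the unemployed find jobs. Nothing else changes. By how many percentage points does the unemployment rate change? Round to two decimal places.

Initially, labor force = 118.47 + 13.77 = 132.24 million, so u = 13.77/132.24 = 10.41%.
After the first change, employed falls and unemployed rises by 3.33; labor force unchanged → E = 115.14, U = 17.10, labor force = 132.24 million.
After the second change, unemployed falls and employed rises by 3.13; labor force unchanged → E = 118.27, U = 13.97, labor force = 132.24 million.
New unemployment rate = 13.97 / 132.24 = 10.56%.
Change = 10.56% − 10.41% = +0.15 percentage points.

The unemployment rate changes by +0.15 percentage points.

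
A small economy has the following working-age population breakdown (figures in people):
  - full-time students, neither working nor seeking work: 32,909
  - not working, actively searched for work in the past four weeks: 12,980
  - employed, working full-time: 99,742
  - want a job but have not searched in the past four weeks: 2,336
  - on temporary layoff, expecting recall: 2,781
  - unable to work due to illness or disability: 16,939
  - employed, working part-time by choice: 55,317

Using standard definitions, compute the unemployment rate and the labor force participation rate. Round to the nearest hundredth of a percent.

Employed = 99,742 + 55,317 = 155,059.
Unemployed = 12,980 + 2,781 = 15,761 (jobless and actively searching, or on temporary layoff).
Labor force = 155,059 + 15,761 = 170,820.
Not in labor force = 32,909 + 2,336 + 16,939 = 52,184 (those not working and not actively searching are outside the labor force — including those who want a job but have given up searching).
Civilian working-age population = 170,820 + 52,184 = 223,004.
Unemployment rate = 15,761 / 170,820 = 9.23%.
Labor force participation rate = 170,820 / 223,004 = 76.60%.

Unemployment rate ≈ 9.23%; labor force participation rate ≈ 76.60%.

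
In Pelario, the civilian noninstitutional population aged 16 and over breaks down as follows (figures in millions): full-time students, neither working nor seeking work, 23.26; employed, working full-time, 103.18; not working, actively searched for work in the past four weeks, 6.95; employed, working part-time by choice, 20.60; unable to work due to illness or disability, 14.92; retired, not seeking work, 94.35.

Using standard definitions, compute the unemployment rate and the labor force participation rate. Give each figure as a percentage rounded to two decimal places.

Employed = 103.18 + 20.60 = 123.78 million.
Unemployed = 6.95 million.
Labor force = 123.78 + 6.95 = 130.73 million.
Not in labor force = 23.26 + 14.92 + 94.35 = 132.53 million (those not working and not actively searching are outside the labor force).
Civilian working-age population = 130.73 + 132.53 = 263.26 million.
Unemployment rate = 6.95 / 130.73 = 5.32%.
Labor force participation rate = 130.73 / 263.26 = 49.66%.

Unemployment rate ≈ 5.32%; labor force participation rate ≈ 49.66%.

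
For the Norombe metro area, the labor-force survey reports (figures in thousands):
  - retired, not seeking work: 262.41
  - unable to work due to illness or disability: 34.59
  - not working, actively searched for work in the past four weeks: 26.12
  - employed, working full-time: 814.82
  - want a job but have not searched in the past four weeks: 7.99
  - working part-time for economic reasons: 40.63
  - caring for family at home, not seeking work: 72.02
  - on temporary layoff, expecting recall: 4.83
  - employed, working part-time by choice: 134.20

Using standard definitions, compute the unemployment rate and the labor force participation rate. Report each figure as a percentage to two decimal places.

Unemployment rate ≈ 3.03%; labor force participation rate ≈ 73.02%.

Employed = 814.82 + 40.63 + 134.20 = 989.65 thousand (anyone who worked, including part-time for economic reasons, counts as employed).
Unemployed = 26.12 + 4.83 = 30.95 thousand (jobless and actively searching, or on temporary layoff).
Labor force = 989.65 + 30.95 = 1,020.60 thousand.
Not in labor force = 262.41 + 34.59 + 7.99 + 72.02 = 377.01 thousand (those not working and not actively searching are outside the labor force — including those who want a job but have given up searching).
Civilian working-age population = 1,020.60 + 377.01 = 1,397.61 thousand.
Unemployment rate = 30.95 / 1,020.60 = 3.03%.
Labor force participation rate = 1,020.60 / 1,397.61 = 73.02%.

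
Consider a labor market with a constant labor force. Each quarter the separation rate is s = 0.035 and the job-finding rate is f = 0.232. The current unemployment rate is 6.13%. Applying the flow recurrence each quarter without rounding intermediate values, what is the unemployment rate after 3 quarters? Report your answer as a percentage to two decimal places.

With a fixed labor force, u_{t+1} = u_t + s·(1−u_t) − f·u_t = u_t·(1−s−f) + s.
Here 1−s−f = 0.733 and s = 0.035.
u_1 = 0.061300 × 0.733 + 0.035 = 0.079933.
u_2 = 0.079933 × 0.733 + 0.035 = 0.093591.
u_3 = 0.093591 × 0.733 + 0.035 = 0.103602.

Unemployment rate after three quarters ≈ 10.36%.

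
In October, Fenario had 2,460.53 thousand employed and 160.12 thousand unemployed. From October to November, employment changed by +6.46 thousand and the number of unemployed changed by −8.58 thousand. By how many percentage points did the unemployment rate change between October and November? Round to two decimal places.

The unemployment rate changed by −0.32 percentage points.

October: labor force = 2,460.53 + 160.12 = 2,620.65; u = 160.12/2,620.65 = 6.11%.
November: labor force = 2,466.99 + 151.54 = 2,618.53; u = 151.54/2,618.53 = 5.79%.
Change = 5.79% − 6.11% = −0.32 pp.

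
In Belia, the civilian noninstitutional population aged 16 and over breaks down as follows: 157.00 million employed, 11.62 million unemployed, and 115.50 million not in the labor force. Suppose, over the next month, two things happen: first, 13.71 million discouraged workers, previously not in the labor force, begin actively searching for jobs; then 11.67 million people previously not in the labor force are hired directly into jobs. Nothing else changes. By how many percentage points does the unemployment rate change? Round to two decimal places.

Initially, labor force = 157.00 + 11.62 = 168.62 million, so u = 11.62/168.62 = 6.89%.
After the first change, unemployed and labor force both rise by 13.71 → E = 157.00, U = 25.33, labor force = 182.33 million.
After the second change, employed and labor force both rise by 11.67; unemployed unchanged → E = 168.67, U = 25.33, labor force = 194.00 million.
New unemployment rate = 25.33 / 194.00 = 13.06%.
Change = 13.06% − 6.89% = +6.17 percentage points.

The unemployment rate changes by +6.17 percentage points.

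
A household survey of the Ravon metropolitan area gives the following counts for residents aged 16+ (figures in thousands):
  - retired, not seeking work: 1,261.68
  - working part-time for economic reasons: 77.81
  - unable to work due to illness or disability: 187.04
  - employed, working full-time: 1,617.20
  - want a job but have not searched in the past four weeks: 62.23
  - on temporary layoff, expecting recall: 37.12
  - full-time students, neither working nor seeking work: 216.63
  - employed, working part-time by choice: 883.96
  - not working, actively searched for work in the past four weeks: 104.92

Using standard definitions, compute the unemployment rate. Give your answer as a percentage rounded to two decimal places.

Employed = 77.81 + 1,617.20 + 883.96 = 2,578.97 thousand (anyone who worked, including part-time for economic reasons, counts as employed).
Unemployed = 37.12 + 104.92 = 142.04 thousand (jobless and actively searching, or on temporary layoff).
Labor force = 2,578.97 + 142.04 = 2,721.01 thousand.
Unemployment rate = 142.04 / 2,721.01 = 5.22%.

Unemployment rate ≈ 5.22%.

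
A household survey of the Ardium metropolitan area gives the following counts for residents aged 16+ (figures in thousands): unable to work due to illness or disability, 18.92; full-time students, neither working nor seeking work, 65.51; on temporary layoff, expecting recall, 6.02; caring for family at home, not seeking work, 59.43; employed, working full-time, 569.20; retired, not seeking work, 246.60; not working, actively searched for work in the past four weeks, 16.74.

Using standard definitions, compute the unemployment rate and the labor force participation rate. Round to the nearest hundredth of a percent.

Unemployment rate ≈ 3.84%; labor force participation rate ≈ 60.26%.

Employed = 569.20 thousand.
Unemployed = 6.02 + 16.74 = 22.76 thousand (jobless and actively searching, or on temporary layoff).
Labor force = 569.20 + 22.76 = 591.96 thousand.
Not in labor force = 18.92 + 65.51 + 59.43 + 246.60 = 390.46 thousand (those not working and not actively searching are outside the labor force).
Civilian working-age population = 591.96 + 390.46 = 982.42 thousand.
Unemployment rate = 22.76 / 591.96 = 3.84%.
Labor force participation rate = 591.96 / 982.42 = 60.26%.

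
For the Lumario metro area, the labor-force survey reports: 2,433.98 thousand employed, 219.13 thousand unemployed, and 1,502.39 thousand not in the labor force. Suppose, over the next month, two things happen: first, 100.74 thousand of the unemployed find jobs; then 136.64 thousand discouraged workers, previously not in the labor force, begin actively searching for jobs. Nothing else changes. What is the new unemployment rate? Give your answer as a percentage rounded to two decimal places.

New unemployment rate ≈ 9.14%.

Initially, labor force = 2,433.98 + 219.13 = 2,653.11 thousand, so u = 219.13/2,653.11 = 8.26%.
After the first change, unemployed falls and employed rises by 100.74; labor force unchanged → E = 2,534.72, U = 118.39, labor force = 2,653.11 thousand.
After the second change, unemployed and labor force both rise by 136.64 → E = 2,534.72, U = 255.03, labor force = 2,789.75 thousand.
New unemployment rate = 255.03 / 2,789.75 = 9.14%.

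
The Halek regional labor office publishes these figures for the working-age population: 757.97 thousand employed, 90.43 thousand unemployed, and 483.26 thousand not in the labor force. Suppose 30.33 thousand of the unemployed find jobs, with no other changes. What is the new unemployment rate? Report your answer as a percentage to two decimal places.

Initially, labor force = 757.97 + 90.43 = 848.40 thousand, so u = 90.43/848.40 = 10.66%.
After the change, unemployed falls and employed rises by 30.33; labor force unchanged → E = 788.30, U = 60.10, labor force = 848.40 thousand.
New unemployment rate = 60.10 / 848.40 = 7.08%.

New unemployment rate ≈ 7.08%.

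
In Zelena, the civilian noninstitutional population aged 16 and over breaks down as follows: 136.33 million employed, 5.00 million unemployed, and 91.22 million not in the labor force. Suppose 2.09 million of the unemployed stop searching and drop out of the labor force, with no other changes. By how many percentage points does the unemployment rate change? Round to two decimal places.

The unemployment rate changes by −1.45 percentage points.

Initially, labor force = 136.33 + 5.00 = 141.33 million, so u = 5.00/141.33 = 3.54%.
After the change, unemployed and labor force both fall by 2.09 → E = 136.33, U = 2.91, labor force = 139.24 million.
New unemployment rate = 2.91 / 139.24 = 2.09%.
Change = 2.09% − 3.54% = −1.45 percentage points.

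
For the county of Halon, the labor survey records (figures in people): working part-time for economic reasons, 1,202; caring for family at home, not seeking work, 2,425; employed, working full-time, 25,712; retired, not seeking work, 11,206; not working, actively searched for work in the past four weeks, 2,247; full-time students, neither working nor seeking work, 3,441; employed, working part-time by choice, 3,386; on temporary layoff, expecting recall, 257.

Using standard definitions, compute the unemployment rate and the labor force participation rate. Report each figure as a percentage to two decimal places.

Employed = 1,202 + 25,712 + 3,386 = 30,300 (anyone who worked, including part-time for economic reasons, counts as employed).
Unemployed = 2,247 + 257 = 2,504 (jobless and actively searching, or on temporary layoff).
Labor force = 30,300 + 2,504 = 32,804.
Not in labor force = 2,425 + 11,206 + 3,441 = 17,072 (those not working and not actively searching are outside the labor force).
Civilian working-age population = 32,804 + 17,072 = 49,876.
Unemployment rate = 2,504 / 32,804 = 7.63%.
Labor force participation rate = 32,804 / 49,876 = 65.77%.

Unemployment rate ≈ 7.63%; labor force participation rate ≈ 65.77%.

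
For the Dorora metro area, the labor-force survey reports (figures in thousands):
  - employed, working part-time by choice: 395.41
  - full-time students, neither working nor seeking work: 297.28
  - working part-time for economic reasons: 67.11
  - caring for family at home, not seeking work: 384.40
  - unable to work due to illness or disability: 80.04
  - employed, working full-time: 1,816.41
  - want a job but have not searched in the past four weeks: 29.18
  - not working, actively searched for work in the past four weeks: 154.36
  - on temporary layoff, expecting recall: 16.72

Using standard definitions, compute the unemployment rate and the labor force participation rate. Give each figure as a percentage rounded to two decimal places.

Unemployment rate ≈ 6.98%; labor force participation rate ≈ 75.60%.

Employed = 395.41 + 67.11 + 1,816.41 = 2,278.93 thousand (anyone who worked, including part-time for economic reasons, counts as employed).
Unemployed = 154.36 + 16.72 = 171.08 thousand (jobless and actively searching, or on temporary layoff).
Labor force = 2,278.93 + 171.08 = 2,450.01 thousand.
Not in labor force = 297.28 + 384.40 + 80.04 + 29.18 = 790.90 thousand (those not working and not actively searching are outside the labor force — including those who want a job but have given up searching).
Civilian working-age population = 2,450.01 + 790.90 = 3,240.91 thousand.
Unemployment rate = 171.08 / 2,450.01 = 6.98%.
Labor force participation rate = 2,450.01 / 3,240.91 = 75.60%.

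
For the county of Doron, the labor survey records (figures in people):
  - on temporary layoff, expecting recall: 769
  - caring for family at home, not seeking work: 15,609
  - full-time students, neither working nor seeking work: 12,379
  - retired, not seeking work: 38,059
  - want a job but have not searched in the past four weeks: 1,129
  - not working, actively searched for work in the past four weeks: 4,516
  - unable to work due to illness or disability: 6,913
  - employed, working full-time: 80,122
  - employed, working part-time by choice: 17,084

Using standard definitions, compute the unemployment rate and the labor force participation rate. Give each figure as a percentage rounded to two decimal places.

Employed = 80,122 + 17,084 = 97,206.
Unemployed = 769 + 4,516 = 5,285 (jobless and actively searching, or on temporary layoff).
Labor force = 97,206 + 5,285 = 102,491.
Not in labor force = 15,609 + 12,379 + 38,059 + 1,129 + 6,913 = 74,089 (those not working and not actively searching are outside the labor force — including those who want a job but have given up searching).
Civilian working-age population = 102,491 + 74,089 = 176,580.
Unemployment rate = 5,285 / 102,491 = 5.16%.
Labor force participation rate = 102,491 / 176,580 = 58.04%.

Unemployment rate ≈ 5.16%; labor force participation rate ≈ 58.04%.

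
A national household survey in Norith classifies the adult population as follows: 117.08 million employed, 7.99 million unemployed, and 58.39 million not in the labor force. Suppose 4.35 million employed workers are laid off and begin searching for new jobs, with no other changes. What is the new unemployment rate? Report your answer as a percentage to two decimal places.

Initially, labor force = 117.08 + 7.99 = 125.07 million, so u = 7.99/125.07 = 6.39%.
After the change, employed falls and unemployed rises by 4.35; labor force unchanged → E = 112.73, U = 12.34, labor force = 125.07 million.
New unemployment rate = 12.34 / 125.07 = 9.87%.

New unemployment rate ≈ 9.87%.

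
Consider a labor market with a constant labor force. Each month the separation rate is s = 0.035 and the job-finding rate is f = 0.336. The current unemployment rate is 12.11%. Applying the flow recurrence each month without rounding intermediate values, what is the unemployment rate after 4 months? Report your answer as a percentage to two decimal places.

Unemployment rate after four months ≈ 9.85%.

With a fixed labor force, u_{t+1} = u_t + s·(1−u_t) − f·u_t = u_t·(1−s−f) + s.
Here 1−s−f = 0.629 and s = 0.035.
u_1 = 0.121100 × 0.629 + 0.035 = 0.111172.
u_2 = 0.111172 × 0.629 + 0.035 = 0.104927.
u_3 = 0.104927 × 0.629 + 0.035 = 0.100999.
u_4 = 0.100999 × 0.629 + 0.035 = 0.098528.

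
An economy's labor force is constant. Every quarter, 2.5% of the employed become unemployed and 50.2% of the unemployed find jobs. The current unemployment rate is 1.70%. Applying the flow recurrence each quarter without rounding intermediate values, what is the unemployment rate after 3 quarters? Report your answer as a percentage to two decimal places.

With a fixed labor force, u_{t+1} = u_t + s·(1−u_t) − f·u_t = u_t·(1−s−f) + s.
Here 1−s−f = 0.473 and s = 0.025.
u_1 = 0.017000 × 0.473 + 0.025 = 0.033041.
u_2 = 0.033041 × 0.473 + 0.025 = 0.040628.
u_3 = 0.040628 × 0.473 + 0.025 = 0.044217.

Unemployment rate after three quarters ≈ 4.42%.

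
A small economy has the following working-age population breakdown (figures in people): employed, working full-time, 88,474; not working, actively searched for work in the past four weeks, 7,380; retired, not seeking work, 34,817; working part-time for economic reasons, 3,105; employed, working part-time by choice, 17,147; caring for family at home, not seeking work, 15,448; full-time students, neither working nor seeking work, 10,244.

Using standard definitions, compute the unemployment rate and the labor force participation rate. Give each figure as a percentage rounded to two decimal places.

Unemployment rate ≈ 6.36%; labor force participation rate ≈ 65.74%.

Employed = 88,474 + 3,105 + 17,147 = 108,726 (anyone who worked, including part-time for economic reasons, counts as employed).
Unemployed = 7,380.
Labor force = 108,726 + 7,380 = 116,106.
Not in labor force = 34,817 + 15,448 + 10,244 = 60,509 (those not working and not actively searching are outside the labor force).
Civilian working-age population = 116,106 + 60,509 = 176,615.
Unemployment rate = 7,380 / 116,106 = 6.36%.
Labor force participation rate = 116,106 / 176,615 = 65.74%.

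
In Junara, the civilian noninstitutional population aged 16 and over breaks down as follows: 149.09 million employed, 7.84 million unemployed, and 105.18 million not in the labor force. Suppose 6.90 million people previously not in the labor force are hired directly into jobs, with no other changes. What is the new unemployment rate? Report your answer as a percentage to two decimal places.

New unemployment rate ≈ 4.79%.

Initially, labor force = 149.09 + 7.84 = 156.93 million, so u = 7.84/156.93 = 5.00%.
After the change, employed and labor force both rise by 6.90; unemployed unchanged → E = 155.99, U = 7.84, labor force = 163.83 million.
New unemployment rate = 7.84 / 163.83 = 4.79%.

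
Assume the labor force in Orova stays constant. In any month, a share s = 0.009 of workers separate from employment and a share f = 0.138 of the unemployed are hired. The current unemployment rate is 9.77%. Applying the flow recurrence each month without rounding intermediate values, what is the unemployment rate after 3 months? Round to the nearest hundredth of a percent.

With a fixed labor force, u_{t+1} = u_t + s·(1−u_t) − f·u_t = u_t·(1−s−f) + s.
Here 1−s−f = 0.853 and s = 0.009.
u_1 = 0.097700 × 0.853 + 0.009 = 0.092338.
u_2 = 0.092338 × 0.853 + 0.009 = 0.087764.
u_3 = 0.087764 × 0.853 + 0.009 = 0.083863.

Unemployment rate after three months ≈ 8.39%.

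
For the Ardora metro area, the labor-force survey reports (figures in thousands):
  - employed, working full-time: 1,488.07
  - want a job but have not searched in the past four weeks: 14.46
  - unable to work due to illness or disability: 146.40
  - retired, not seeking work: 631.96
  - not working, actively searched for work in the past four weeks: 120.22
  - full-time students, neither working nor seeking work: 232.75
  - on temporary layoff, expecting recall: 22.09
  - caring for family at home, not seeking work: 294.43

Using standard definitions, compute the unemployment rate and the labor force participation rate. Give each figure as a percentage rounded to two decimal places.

Employed = 1,488.07 thousand.
Unemployed = 120.22 + 22.09 = 142.31 thousand (jobless and actively searching, or on temporary layoff).
Labor force = 1,488.07 + 142.31 = 1,630.38 thousand.
Not in labor force = 14.46 + 146.40 + 631.96 + 232.75 + 294.43 = 1,320.00 thousand (those not working and not actively searching are outside the labor force — including those who want a job but have given up searching).
Civilian working-age population = 1,630.38 + 1,320.00 = 2,950.38 thousand.
Unemployment rate = 142.31 / 1,630.38 = 8.73%.
Labor force participation rate = 1,630.38 / 2,950.38 = 55.26%.

Unemployment rate ≈ 8.73%; labor force participation rate ≈ 55.26%.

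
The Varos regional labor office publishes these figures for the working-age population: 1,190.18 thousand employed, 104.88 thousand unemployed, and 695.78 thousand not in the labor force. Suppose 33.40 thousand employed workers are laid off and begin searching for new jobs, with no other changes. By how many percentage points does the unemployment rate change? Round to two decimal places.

Initially, labor force = 1,190.18 + 104.88 = 1,295.06 thousand, so u = 104.88/1,295.06 = 8.10%.
After the change, employed falls and unemployed rises by 33.40; labor force unchanged → E = 1,156.78, U = 138.28, labor force = 1,295.06 thousand.
New unemployment rate = 138.28 / 1,295.06 = 10.68%.
Change = 10.68% − 8.10% = +2.58 percentage points.

The unemployment rate changes by +2.58 percentage points.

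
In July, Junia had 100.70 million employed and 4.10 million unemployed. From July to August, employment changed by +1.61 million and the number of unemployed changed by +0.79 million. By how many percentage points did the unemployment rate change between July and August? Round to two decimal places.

July: labor force = 100.70 + 4.10 = 104.80; u = 4.10/104.80 = 3.91%.
August: labor force = 102.31 + 4.89 = 107.20; u = 4.89/107.20 = 4.56%.
Change = 4.56% − 3.91% = +0.65 pp.

The unemployment rate changed by +0.65 percentage points.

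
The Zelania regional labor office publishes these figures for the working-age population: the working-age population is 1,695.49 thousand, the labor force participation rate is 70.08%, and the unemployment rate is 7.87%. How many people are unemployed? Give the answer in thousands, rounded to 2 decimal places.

Labor force = 0.7008 × 1,695.49 = 1,188.20 thousand.
Unemployed = 0.0787 × 1,188.20 ≈ 93.51 thousand.

About 93.51 thousand are unemployed.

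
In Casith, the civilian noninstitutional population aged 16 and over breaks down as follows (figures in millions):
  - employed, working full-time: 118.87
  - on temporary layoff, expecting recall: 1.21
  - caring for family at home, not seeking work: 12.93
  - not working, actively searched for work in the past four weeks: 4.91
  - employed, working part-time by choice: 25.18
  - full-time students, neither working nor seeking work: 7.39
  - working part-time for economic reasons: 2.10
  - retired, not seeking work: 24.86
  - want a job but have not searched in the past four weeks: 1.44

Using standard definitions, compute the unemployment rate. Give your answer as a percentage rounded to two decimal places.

Unemployment rate ≈ 4.02%.

Employed = 118.87 + 25.18 + 2.10 = 146.15 million (anyone who worked, including part-time for economic reasons, counts as employed).
Unemployed = 1.21 + 4.91 = 6.12 million (jobless and actively searching, or on temporary layoff).
Labor force = 146.15 + 6.12 = 152.27 million.
Unemployment rate = 6.12 / 152.27 = 4.02%.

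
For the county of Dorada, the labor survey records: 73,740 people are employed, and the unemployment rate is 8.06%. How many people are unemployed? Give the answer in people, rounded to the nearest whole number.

Let U be the number unemployed. The labor force is E + U, and U/(E+U) = 0.0806.
So U = 0.0806 × 73,740 / (1 − 0.0806) = 5943.44 / 0.9194 ≈ 6,464.

About 6,464 are unemployed.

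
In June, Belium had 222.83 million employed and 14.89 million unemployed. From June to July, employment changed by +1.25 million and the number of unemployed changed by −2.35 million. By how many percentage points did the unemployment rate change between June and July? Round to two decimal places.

The unemployment rate changed by −0.96 percentage points.

June: labor force = 222.83 + 14.89 = 237.72; u = 14.89/237.72 = 6.26%.
July: labor force = 224.08 + 12.54 = 236.62; u = 12.54/236.62 = 5.30%.
Change = 5.30% − 6.26% = −0.96 pp.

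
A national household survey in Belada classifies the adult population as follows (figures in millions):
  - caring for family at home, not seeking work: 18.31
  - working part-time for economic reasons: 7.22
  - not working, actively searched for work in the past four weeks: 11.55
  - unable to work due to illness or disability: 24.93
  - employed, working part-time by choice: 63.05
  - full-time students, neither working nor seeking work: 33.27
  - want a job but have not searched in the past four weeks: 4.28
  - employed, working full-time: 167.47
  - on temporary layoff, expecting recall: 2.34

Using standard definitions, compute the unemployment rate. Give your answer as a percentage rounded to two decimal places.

Employed = 7.22 + 63.05 + 167.47 = 237.74 million (anyone who worked, including part-time for economic reasons, counts as employed).
Unemployed = 11.55 + 2.34 = 13.89 million (jobless and actively searching, or on temporary layoff).
Labor force = 237.74 + 13.89 = 251.63 million.
Unemployment rate = 13.89 / 251.63 = 5.52%.

Unemployment rate ≈ 5.52%.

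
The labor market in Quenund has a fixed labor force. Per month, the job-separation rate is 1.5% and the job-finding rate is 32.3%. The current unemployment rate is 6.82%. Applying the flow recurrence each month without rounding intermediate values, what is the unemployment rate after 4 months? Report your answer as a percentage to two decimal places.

Unemployment rate after four months ≈ 4.90%.

With a fixed labor force, u_{t+1} = u_t + s·(1−u_t) − f·u_t = u_t·(1−s−f) + s.
Here 1−s−f = 0.662 and s = 0.015.
u_1 = 0.068200 × 0.662 + 0.015 = 0.060148.
u_2 = 0.060148 × 0.662 + 0.015 = 0.054818.
u_3 = 0.054818 × 0.662 + 0.015 = 0.051290.
u_4 = 0.051290 × 0.662 + 0.015 = 0.048954.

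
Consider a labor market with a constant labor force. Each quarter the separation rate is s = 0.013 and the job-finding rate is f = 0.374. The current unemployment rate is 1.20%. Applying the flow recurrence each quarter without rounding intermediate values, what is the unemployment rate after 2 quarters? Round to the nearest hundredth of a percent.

Unemployment rate after two quarters ≈ 2.55%.

With a fixed labor force, u_{t+1} = u_t + s·(1−u_t) − f·u_t = u_t·(1−s−f) + s.
Here 1−s−f = 0.613 and s = 0.013.
u_1 = 0.012000 × 0.613 + 0.013 = 0.020356.
u_2 = 0.020356 × 0.613 + 0.013 = 0.025478.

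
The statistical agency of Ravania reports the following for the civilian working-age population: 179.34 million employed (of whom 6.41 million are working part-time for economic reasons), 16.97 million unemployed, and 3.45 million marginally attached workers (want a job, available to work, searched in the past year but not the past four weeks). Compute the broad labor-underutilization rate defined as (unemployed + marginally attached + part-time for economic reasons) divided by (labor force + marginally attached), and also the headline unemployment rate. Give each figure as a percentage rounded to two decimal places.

Labor force = 179.34 + 16.97 = 196.31 million.
Numerator = 16.97 + 3.45 + 6.41 = 26.83 million.
Denominator = 196.31 + 3.45 = 199.76 million.
Broad rate = 26.83 / 199.76 = 13.43%.
Headline unemployment rate = 16.97 / 196.31 = 8.64%.

Broad underutilization rate ≈ 13.43%; headline unemployment rate ≈ 8.64%.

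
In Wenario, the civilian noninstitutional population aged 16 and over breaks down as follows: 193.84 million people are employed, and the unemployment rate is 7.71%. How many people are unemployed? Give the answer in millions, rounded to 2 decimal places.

Let U be the number unemployed. The labor force is E + U, and U/(E+U) = 0.0771.
So U = 0.0771 × 193.84 / (1 − 0.0771) = 14.9451 / 0.9229 ≈ 16.19 million.

About 16.19 million are unemployed.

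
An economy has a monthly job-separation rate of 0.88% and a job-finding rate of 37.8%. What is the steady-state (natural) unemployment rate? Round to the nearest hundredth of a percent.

At steady state the flows balance: s·E = f·U, so U/(E+U) = s/(s+f).
u* = 0.88 / (0.88 + 37.8) = 0.88 / 38.68 = 2.28%.

Steady-state unemployment rate ≈ 2.28%.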